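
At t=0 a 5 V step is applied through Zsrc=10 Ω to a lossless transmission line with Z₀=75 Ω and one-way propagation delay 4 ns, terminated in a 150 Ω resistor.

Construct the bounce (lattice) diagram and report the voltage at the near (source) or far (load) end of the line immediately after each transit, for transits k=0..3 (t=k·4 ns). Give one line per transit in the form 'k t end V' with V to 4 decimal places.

Γ_L=0.333333, Γ_S=-0.764706; launch V₁=5·75/85=4.411765
k=0 src: V=4.4118
k=1 load: inc=4.411765, refl=4.411765·0.333333=1.4706; V=0.000000+4.411765+1.470588=5.8824
k=2 src: inc=1.470588, refl=1.470588·-0.764706=-1.1246; V=4.411765+1.470588+-1.124567=4.7578
k=3 load: inc=-1.124567, refl=-1.124567·0.333333=-0.3749; V=5.882353+-1.124567+-0.374856=4.3829

0 0 source 4.4118
1 4 load 5.8824
2 8 source 4.7578
3 12 load 4.3829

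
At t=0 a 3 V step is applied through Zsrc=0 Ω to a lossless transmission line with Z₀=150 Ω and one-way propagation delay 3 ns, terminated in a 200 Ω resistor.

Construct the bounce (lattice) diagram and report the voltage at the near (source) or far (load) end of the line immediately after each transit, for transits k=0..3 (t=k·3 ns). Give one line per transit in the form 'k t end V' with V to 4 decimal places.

Γ_L=0.142857, Γ_S=-1.000000; launch V₁=3·150/150=3.000000
k=0 src: V=3.0000
k=1 load: inc=3.000000, refl=3.000000·0.142857=0.4286; V=0.000000+3.000000+0.428571=3.4286
k=2 src: inc=0.428571, refl=0.428571·-1.000000=-0.4286; V=3.000000+0.428571+-0.428571=3.0000
k=3 load: inc=-0.428571, refl=-0.428571·0.142857=-0.0612; V=3.428571+-0.428571+-0.061224=2.9388

0 0 source 3.0000
1 3 load 3.4286
2 6 source 3.0000
3 9 load 2.9388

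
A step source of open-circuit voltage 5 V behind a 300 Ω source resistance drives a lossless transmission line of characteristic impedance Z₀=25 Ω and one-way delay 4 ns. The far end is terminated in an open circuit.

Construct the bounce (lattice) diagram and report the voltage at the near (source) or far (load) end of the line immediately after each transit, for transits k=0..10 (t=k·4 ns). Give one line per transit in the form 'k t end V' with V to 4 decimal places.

Γ_L=1.000000, Γ_S=0.846154; launch V₁=5·25/325=0.384615
k=0 src: V=0.3846
k=1 load: inc=0.384615, refl=0.384615·1.000000=0.3846; V=0.000000+0.384615+0.384615=0.7692
k=2 src: inc=0.384615, refl=0.384615·0.846154=0.3254; V=0.384615+0.384615+0.325444=1.0947
k=3 load: inc=0.325444, refl=0.325444·1.000000=0.3254; V=0.769231+0.325444+0.325444=1.4201
k=4 src: inc=0.325444, refl=0.325444·0.846154=0.2754; V=1.094675+0.325444+0.275376=1.6955
k=5 load: inc=0.275376, refl=0.275376·1.000000=0.2754; V=1.420118+0.275376+0.275376=1.9709
k=6 src: inc=0.275376, refl=0.275376·0.846154=0.2330; V=1.695494+0.275376+0.233010=2.2039
k=7 load: inc=0.233010, refl=0.233010·1.000000=0.2330; V=1.970869+0.233010+0.233010=2.4369
k=8 src: inc=0.233010, refl=0.233010·0.846154=0.1972; V=2.203879+0.233010+0.197162=2.6341
k=9 load: inc=0.197162, refl=0.197162·1.000000=0.1972; V=2.436889+0.197162+0.197162=2.8312
k=10 src: inc=0.197162, refl=0.197162·0.846154=0.1668; V=2.634052+0.197162+0.166830=2.9980

0 0 source 0.3846
1 4 load 0.7692
2 8 source 1.0947
3 12 load 1.4201
4 16 source 1.6955
5 20 load 1.9709
6 24 source 2.2039
7 28 load 2.4369
8 32 source 2.6341
9 36 load 2.8312
10 40 source 2.9980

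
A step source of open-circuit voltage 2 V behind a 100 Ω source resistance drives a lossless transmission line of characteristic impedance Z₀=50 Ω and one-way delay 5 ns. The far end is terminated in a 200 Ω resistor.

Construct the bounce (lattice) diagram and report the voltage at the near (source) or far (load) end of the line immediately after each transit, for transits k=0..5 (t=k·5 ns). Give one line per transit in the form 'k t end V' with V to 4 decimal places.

Γ_L=0.600000, Γ_S=0.333333; launch V₁=2·50/150=0.666667
k=0 src: V=0.6667
k=1 load: inc=0.666667, refl=0.666667·0.600000=0.4000; V=0.000000+0.666667+0.400000=1.0667
k=2 src: inc=0.400000, refl=0.400000·0.333333=0.1333; V=0.666667+0.400000+0.133333=1.2000
k=3 load: inc=0.133333, refl=0.133333·0.600000=0.0800; V=1.066667+0.133333+0.080000=1.2800
k=4 src: inc=0.080000, refl=0.080000·0.333333=0.0267; V=1.200000+0.080000+0.026667=1.3067
k=5 load: inc=0.026667, refl=0.026667·0.600000=0.0160; V=1.280000+0.026667+0.016000=1.3227

0 0 source 0.6667
1 5 load 1.0667
2 10 source 1.2000
3 15 load 1.2800
4 20 source 1.3067
5 25 load 1.3227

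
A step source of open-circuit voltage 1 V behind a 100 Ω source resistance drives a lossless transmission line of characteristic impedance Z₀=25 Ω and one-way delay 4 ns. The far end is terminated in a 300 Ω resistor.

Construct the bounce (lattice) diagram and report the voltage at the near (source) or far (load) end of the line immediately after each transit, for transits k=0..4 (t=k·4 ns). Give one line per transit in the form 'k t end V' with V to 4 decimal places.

Γ_L=0.846154, Γ_S=0.600000; launch V₁=1·25/125=0.200000
k=0 src: V=0.2000
k=1 load: inc=0.200000, refl=0.200000·0.846154=0.1692; V=0.000000+0.200000+0.169231=0.3692
k=2 src: inc=0.169231, refl=0.169231·0.600000=0.1015; V=0.200000+0.169231+0.101538=0.4708
k=3 load: inc=0.101538, refl=0.101538·0.846154=0.0859; V=0.369231+0.101538+0.085917=0.5567
k=4 src: inc=0.085917, refl=0.085917·0.600000=0.0516; V=0.470769+0.085917+0.051550=0.6082

0 0 source 0.2000
1 4 load 0.3692
2 8 source 0.4708
3 12 load 0.5567
4 16 source 0.6082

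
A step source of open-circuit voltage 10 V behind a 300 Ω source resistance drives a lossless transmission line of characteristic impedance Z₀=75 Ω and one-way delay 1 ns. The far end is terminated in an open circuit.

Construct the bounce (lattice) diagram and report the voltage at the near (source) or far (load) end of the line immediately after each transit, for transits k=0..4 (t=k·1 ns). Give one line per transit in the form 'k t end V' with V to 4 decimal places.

0 0 source 2.0000
1 1 load 4.0000
2 2 source 5.2000
3 3 load 6.4000
4 4 source 7.1200

Γ_L=1.000000, Γ_S=0.600000; launch V₁=10·75/375=2.000000
k=0 src: V=2.0000
k=1 load: inc=2.000000, refl=2.000000·1.000000=2.0000; V=0.000000+2.000000+2.000000=4.0000
k=2 src: inc=2.000000, refl=2.000000·0.600000=1.2000; V=2.000000+2.000000+1.200000=5.2000
k=3 load: inc=1.200000, refl=1.200000·1.000000=1.2000; V=4.000000+1.200000+1.200000=6.4000
k=4 src: inc=1.200000, refl=1.200000·0.600000=0.7200; V=5.200000+1.200000+0.720000=7.1200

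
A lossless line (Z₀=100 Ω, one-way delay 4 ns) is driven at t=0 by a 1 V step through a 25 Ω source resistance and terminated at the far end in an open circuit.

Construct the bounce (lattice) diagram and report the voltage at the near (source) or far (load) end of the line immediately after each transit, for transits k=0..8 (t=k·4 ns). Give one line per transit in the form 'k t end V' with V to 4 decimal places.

0 0 source 0.8000
1 4 load 1.6000
2 8 source 1.1200
3 12 load 0.6400
4 16 source 0.9280
5 20 load 1.2160
6 24 source 1.0432
7 28 load 0.8704
8 32 source 0.9741

Γ_L=1.000000, Γ_S=-0.600000; launch V₁=1·100/125=0.800000
k=0 src: V=0.8000
k=1 load: inc=0.800000, refl=0.800000·1.000000=0.8000; V=0.000000+0.800000+0.800000=1.6000
k=2 src: inc=0.800000, refl=0.800000·-0.600000=-0.4800; V=0.800000+0.800000+-0.480000=1.1200
k=3 load: inc=-0.480000, refl=-0.480000·1.000000=-0.4800; V=1.600000+-0.480000+-0.480000=0.6400
k=4 src: inc=-0.480000, refl=-0.480000·-0.600000=0.2880; V=1.120000+-0.480000+0.288000=0.9280
k=5 load: inc=0.288000, refl=0.288000·1.000000=0.2880; V=0.640000+0.288000+0.288000=1.2160
k=6 src: inc=0.288000, refl=0.288000·-0.600000=-0.1728; V=0.928000+0.288000+-0.172800=1.0432
k=7 load: inc=-0.172800, refl=-0.172800·1.000000=-0.1728; V=1.216000+-0.172800+-0.172800=0.8704
k=8 src: inc=-0.172800, refl=-0.172800·-0.600000=0.1037; V=1.043200+-0.172800+0.103680=0.9741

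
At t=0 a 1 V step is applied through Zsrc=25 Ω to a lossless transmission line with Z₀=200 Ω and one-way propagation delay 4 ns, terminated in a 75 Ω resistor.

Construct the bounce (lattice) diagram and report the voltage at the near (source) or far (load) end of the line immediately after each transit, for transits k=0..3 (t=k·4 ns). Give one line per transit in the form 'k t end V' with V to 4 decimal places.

Γ_L=-0.454545, Γ_S=-0.777778; launch V₁=1·200/225=0.888889
k=0 src: V=0.8889
k=1 load: inc=0.888889, refl=0.888889·-0.454545=-0.4040; V=0.000000+0.888889+-0.404040=0.4848
k=2 src: inc=-0.404040, refl=-0.404040·-0.777778=0.3143; V=0.888889+-0.404040+0.314254=0.7991
k=3 load: inc=0.314254, refl=0.314254·-0.454545=-0.1428; V=0.484848+0.314254+-0.142843=0.6563

0 0 source 0.8889
1 4 load 0.4848
2 8 source 0.7991
3 12 load 0.6563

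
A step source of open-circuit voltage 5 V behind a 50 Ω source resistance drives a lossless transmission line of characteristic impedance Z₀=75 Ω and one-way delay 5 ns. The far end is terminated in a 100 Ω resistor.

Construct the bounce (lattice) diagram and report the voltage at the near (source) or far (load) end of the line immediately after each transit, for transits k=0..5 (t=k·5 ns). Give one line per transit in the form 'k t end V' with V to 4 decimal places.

Γ_L=0.142857, Γ_S=-0.200000; launch V₁=5·75/125=3.000000
k=0 src: V=3.0000
k=1 load: inc=3.000000, refl=3.000000·0.142857=0.4286; V=0.000000+3.000000+0.428571=3.4286
k=2 src: inc=0.428571, refl=0.428571·-0.200000=-0.0857; V=3.000000+0.428571+-0.085714=3.3429
k=3 load: inc=-0.085714, refl=-0.085714·0.142857=-0.0122; V=3.428571+-0.085714+-0.012245=3.3306
k=4 src: inc=-0.012245, refl=-0.012245·-0.200000=0.0024; V=3.342857+-0.012245+0.002449=3.3331
k=5 load: inc=0.002449, refl=0.002449·0.142857=0.0003; V=3.330612+0.002449+0.000350=3.3334

0 0 source 3.0000
1 5 load 3.4286
2 10 source 3.3429
3 15 load 3.3306
4 20 source 3.3331
5 25 load 3.3334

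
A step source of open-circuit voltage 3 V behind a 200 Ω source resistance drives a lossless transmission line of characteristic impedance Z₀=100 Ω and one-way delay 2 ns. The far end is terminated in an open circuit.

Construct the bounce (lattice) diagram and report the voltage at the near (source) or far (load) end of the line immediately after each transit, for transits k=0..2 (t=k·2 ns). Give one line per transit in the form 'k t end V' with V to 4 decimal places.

Γ_L=1.000000, Γ_S=0.333333; launch V₁=3·100/300=1.000000
k=0 src: V=1.0000
k=1 load: inc=1.000000, refl=1.000000·1.000000=1.0000; V=0.000000+1.000000+1.000000=2.0000
k=2 src: inc=1.000000, refl=1.000000·0.333333=0.3333; V=1.000000+1.000000+0.333333=2.3333

0 0 source 1.0000
1 2 load 2.0000
2 4 source 2.3333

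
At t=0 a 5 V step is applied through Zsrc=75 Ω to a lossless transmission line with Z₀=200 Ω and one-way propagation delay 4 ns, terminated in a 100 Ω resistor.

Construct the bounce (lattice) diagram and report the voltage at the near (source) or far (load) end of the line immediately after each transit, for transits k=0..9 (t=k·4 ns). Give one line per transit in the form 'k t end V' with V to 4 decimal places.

Γ_L=-0.333333, Γ_S=-0.454545; launch V₁=5·200/275=3.636364
k=0 src: V=3.6364
k=1 load: inc=3.636364, refl=3.636364·-0.333333=-1.2121; V=0.000000+3.636364+-1.212121=2.4242
k=2 src: inc=-1.212121, refl=-1.212121·-0.454545=0.5510; V=3.636364+-1.212121+0.550964=2.9752
k=3 load: inc=0.550964, refl=0.550964·-0.333333=-0.1837; V=2.424242+0.550964+-0.183655=2.7916
k=4 src: inc=-0.183655, refl=-0.183655·-0.454545=0.0835; V=2.975207+-0.183655+0.083479=2.8750
k=5 load: inc=0.083479, refl=0.083479·-0.333333=-0.0278; V=2.791552+0.083479+-0.027826=2.8472
k=6 src: inc=-0.027826, refl=-0.027826·-0.454545=0.0126; V=2.875031+-0.027826+0.012648=2.8599
k=7 load: inc=0.012648, refl=0.012648·-0.333333=-0.0042; V=2.847205+0.012648+-0.004216=2.8556
k=8 src: inc=-0.004216, refl=-0.004216·-0.454545=0.0019; V=2.859853+-0.004216+0.001916=2.8576
k=9 load: inc=0.001916, refl=0.001916·-0.333333=-0.0006; V=2.855637+0.001916+-0.000639=2.8569

0 0 source 3.6364
1 4 load 2.4242
2 8 source 2.9752
3 12 load 2.7916
4 16 source 2.8750
5 20 load 2.8472
6 24 source 2.8599
7 28 load 2.8556
8 32 source 2.8576
9 36 load 2.8569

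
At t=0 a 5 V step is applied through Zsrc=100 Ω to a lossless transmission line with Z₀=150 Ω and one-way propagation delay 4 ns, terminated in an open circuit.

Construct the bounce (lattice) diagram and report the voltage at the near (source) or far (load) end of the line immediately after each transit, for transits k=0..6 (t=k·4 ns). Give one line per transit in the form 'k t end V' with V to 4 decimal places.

0 0 source 3.0000
1 4 load 6.0000
2 8 source 5.4000
3 12 load 4.8000
4 16 source 4.9200
5 20 load 5.0400
6 24 source 5.0160

Γ_L=1.000000, Γ_S=-0.200000; launch V₁=5·150/250=3.000000
k=0 src: V=3.0000
k=1 load: inc=3.000000, refl=3.000000·1.000000=3.0000; V=0.000000+3.000000+3.000000=6.0000
k=2 src: inc=3.000000, refl=3.000000·-0.200000=-0.6000; V=3.000000+3.000000+-0.600000=5.4000
k=3 load: inc=-0.600000, refl=-0.600000·1.000000=-0.6000; V=6.000000+-0.600000+-0.600000=4.8000
k=4 src: inc=-0.600000, refl=-0.600000·-0.200000=0.1200; V=5.400000+-0.600000+0.120000=4.9200
k=5 load: inc=0.120000, refl=0.120000·1.000000=0.1200; V=4.800000+0.120000+0.120000=5.0400
k=6 src: inc=0.120000, refl=0.120000·-0.200000=-0.0240; V=4.920000+0.120000+-0.024000=5.0160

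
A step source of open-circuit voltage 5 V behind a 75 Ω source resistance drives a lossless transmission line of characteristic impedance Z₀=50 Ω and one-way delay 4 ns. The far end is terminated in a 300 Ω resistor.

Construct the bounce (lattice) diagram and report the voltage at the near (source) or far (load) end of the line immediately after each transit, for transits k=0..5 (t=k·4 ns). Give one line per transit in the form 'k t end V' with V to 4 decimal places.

Γ_L=0.714286, Γ_S=0.200000; launch V₁=5·50/125=2.000000
k=0 src: V=2.0000
k=1 load: inc=2.000000, refl=2.000000·0.714286=1.4286; V=0.000000+2.000000+1.428571=3.4286
k=2 src: inc=1.428571, refl=1.428571·0.200000=0.2857; V=2.000000+1.428571+0.285714=3.7143
k=3 load: inc=0.285714, refl=0.285714·0.714286=0.2041; V=3.428571+0.285714+0.204082=3.9184
k=4 src: inc=0.204082, refl=0.204082·0.200000=0.0408; V=3.714286+0.204082+0.040816=3.9592
k=5 load: inc=0.040816, refl=0.040816·0.714286=0.0292; V=3.918367+0.040816+0.029155=3.9883

0 0 source 2.0000
1 4 load 3.4286
2 8 source 3.7143
3 12 load 3.9184
4 16 source 3.9592
5 20 load 3.9883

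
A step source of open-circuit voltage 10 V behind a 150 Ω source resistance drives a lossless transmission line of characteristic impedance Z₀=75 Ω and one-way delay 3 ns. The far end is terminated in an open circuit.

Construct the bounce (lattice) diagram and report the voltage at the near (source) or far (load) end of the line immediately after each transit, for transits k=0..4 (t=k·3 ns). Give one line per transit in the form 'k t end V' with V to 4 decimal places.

0 0 source 3.3333
1 3 load 6.6667
2 6 source 7.7778
3 9 load 8.8889
4 12 source 9.2593

Γ_L=1.000000, Γ_S=0.333333; launch V₁=10·75/225=3.333333
k=0 src: V=3.3333
k=1 load: inc=3.333333, refl=3.333333·1.000000=3.3333; V=0.000000+3.333333+3.333333=6.6667
k=2 src: inc=3.333333, refl=3.333333·0.333333=1.1111; V=3.333333+3.333333+1.111111=7.7778
k=3 load: inc=1.111111, refl=1.111111·1.000000=1.1111; V=6.666667+1.111111+1.111111=8.8889
k=4 src: inc=1.111111, refl=1.111111·0.333333=0.3704; V=7.777778+1.111111+0.370370=9.2593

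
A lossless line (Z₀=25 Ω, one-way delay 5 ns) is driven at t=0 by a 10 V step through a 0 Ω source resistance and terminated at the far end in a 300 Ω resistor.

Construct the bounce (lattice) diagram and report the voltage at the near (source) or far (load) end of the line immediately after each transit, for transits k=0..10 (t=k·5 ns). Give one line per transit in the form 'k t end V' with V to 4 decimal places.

Γ_L=0.846154, Γ_S=-1.000000; launch V₁=10·25/25=10.000000
k=0 src: V=10.0000
k=1 load: inc=10.000000, refl=10.000000·0.846154=8.4615; V=0.000000+10.000000+8.461538=18.4615
k=2 src: inc=8.461538, refl=8.461538·-1.000000=-8.4615; V=10.000000+8.461538+-8.461538=10.0000
k=3 load: inc=-8.461538, refl=-8.461538·0.846154=-7.1598; V=18.461538+-8.461538+-7.159763=2.8402
k=4 src: inc=-7.159763, refl=-7.159763·-1.000000=7.1598; V=10.000000+-7.159763+7.159763=10.0000
k=5 load: inc=7.159763, refl=7.159763·0.846154=6.0583; V=2.840237+7.159763+6.058261=16.0583
k=6 src: inc=6.058261, refl=6.058261·-1.000000=-6.0583; V=10.000000+6.058261+-6.058261=10.0000
k=7 load: inc=-6.058261, refl=-6.058261·0.846154=-5.1262; V=16.058261+-6.058261+-5.126221=4.8738
k=8 src: inc=-5.126221, refl=-5.126221·-1.000000=5.1262; V=10.000000+-5.126221+5.126221=10.0000
k=9 load: inc=5.126221, refl=5.126221·0.846154=4.3376; V=4.873779+5.126221+4.337572=14.3376
k=10 src: inc=4.337572, refl=4.337572·-1.000000=-4.3376; V=10.000000+4.337572+-4.337572=10.0000

0 0 source 10.0000
1 5 load 18.4615
2 10 source 10.0000
3 15 load 2.8402
4 20 source 10.0000
5 25 load 16.0583
6 30 source 10.0000
7 35 load 4.8738
8 40 source 10.0000
9 45 load 14.3376
10 50 source 10.0000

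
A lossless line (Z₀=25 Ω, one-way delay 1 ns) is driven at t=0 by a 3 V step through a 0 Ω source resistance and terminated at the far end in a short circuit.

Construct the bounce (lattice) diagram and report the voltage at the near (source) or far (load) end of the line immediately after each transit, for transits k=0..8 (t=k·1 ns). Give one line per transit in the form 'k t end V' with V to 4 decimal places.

Γ_L=-1.000000, Γ_S=-1.000000; launch V₁=3·25/25=3.000000
k=0 src: V=3.0000
k=1 load: inc=3.000000, refl=3.000000·-1.000000=-3.0000; V=0.000000+3.000000+-3.000000=0.0000
k=2 src: inc=-3.000000, refl=-3.000000·-1.000000=3.0000; V=3.000000+-3.000000+3.000000=3.0000
k=3 load: inc=3.000000, refl=3.000000·-1.000000=-3.0000; V=0.000000+3.000000+-3.000000=0.0000
k=4 src: inc=-3.000000, refl=-3.000000·-1.000000=3.0000; V=3.000000+-3.000000+3.000000=3.0000
k=5 load: inc=3.000000, refl=3.000000·-1.000000=-3.0000; V=0.000000+3.000000+-3.000000=0.0000
k=6 src: inc=-3.000000, refl=-3.000000·-1.000000=3.0000; V=3.000000+-3.000000+3.000000=3.0000
k=7 load: inc=3.000000, refl=3.000000·-1.000000=-3.0000; V=0.000000+3.000000+-3.000000=0.0000
k=8 src: inc=-3.000000, refl=-3.000000·-1.000000=3.0000; V=3.000000+-3.000000+3.000000=3.0000

0 0 source 3.0000
1 1 load 0.0000
2 2 source 3.0000
3 3 load 0.0000
4 4 source 3.0000
5 5 load 0.0000
6 6 source 3.0000
7 7 load 0.0000
8 8 source 3.0000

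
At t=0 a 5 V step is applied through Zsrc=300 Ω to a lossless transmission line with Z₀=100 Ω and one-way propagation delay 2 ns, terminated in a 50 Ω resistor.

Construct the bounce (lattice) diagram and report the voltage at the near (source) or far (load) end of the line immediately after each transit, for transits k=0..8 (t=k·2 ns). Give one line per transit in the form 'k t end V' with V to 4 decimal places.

Γ_L=-0.333333, Γ_S=0.500000; launch V₁=5·100/400=1.250000
k=0 src: V=1.2500
k=1 load: inc=1.250000, refl=1.250000·-0.333333=-0.4167; V=0.000000+1.250000+-0.416667=0.8333
k=2 src: inc=-0.416667, refl=-0.416667·0.500000=-0.2083; V=1.250000+-0.416667+-0.208333=0.6250
k=3 load: inc=-0.208333, refl=-0.208333·-0.333333=0.0694; V=0.833333+-0.208333+0.069444=0.6944
k=4 src: inc=0.069444, refl=0.069444·0.500000=0.0347; V=0.625000+0.069444+0.034722=0.7292
k=5 load: inc=0.034722, refl=0.034722·-0.333333=-0.0116; V=0.694444+0.034722+-0.011574=0.7176
k=6 src: inc=-0.011574, refl=-0.011574·0.500000=-0.0058; V=0.729167+-0.011574+-0.005787=0.7118
k=7 load: inc=-0.005787, refl=-0.005787·-0.333333=0.0019; V=0.717593+-0.005787+0.001929=0.7137
k=8 src: inc=0.001929, refl=0.001929·0.500000=0.0010; V=0.711806+0.001929+0.000965=0.7147

0 0 source 1.2500
1 2 load 0.8333
2 4 source 0.6250
3 6 load 0.6944
4 8 source 0.7292
5 10 load 0.7176
6 12 source 0.7118
7 14 load 0.7137
8 16 source 0.7147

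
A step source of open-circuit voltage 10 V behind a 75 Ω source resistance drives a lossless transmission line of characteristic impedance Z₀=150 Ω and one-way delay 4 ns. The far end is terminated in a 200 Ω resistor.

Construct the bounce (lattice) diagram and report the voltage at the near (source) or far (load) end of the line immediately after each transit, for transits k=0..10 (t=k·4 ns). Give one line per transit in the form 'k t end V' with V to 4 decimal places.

0 0 source 6.6667
1 4 load 7.6190
2 8 source 7.3016
3 12 load 7.2562
4 16 source 7.2714
5 20 load 7.2735
6 24 source 7.2728
7 28 load 7.2727
8 32 source 7.2727
9 36 load 7.2727
10 40 source 7.2727

Γ_L=0.142857, Γ_S=-0.333333; launch V₁=10·150/225=6.666667
k=0 src: V=6.6667
k=1 load: inc=6.666667, refl=6.666667·0.142857=0.9524; V=0.000000+6.666667+0.952381=7.6190
k=2 src: inc=0.952381, refl=0.952381·-0.333333=-0.3175; V=6.666667+0.952381+-0.317460=7.3016
k=3 load: inc=-0.317460, refl=-0.317460·0.142857=-0.0454; V=7.619048+-0.317460+-0.045351=7.2562
k=4 src: inc=-0.045351, refl=-0.045351·-0.333333=0.0151; V=7.301587+-0.045351+0.015117=7.2714
k=5 load: inc=0.015117, refl=0.015117·0.142857=0.0022; V=7.256236+0.015117+0.002160=7.2735
k=6 src: inc=0.002160, refl=0.002160·-0.333333=-0.0007; V=7.271353+0.002160+-0.000720=7.2728
k=7 load: inc=-0.000720, refl=-0.000720·0.142857=-0.0001; V=7.273513+-0.000720+-0.000103=7.2727
k=8 src: inc=-0.000103, refl=-0.000103·-0.333333=0.0000; V=7.272793+-0.000103+0.000034=7.2727
k=9 load: inc=0.000034, refl=0.000034·0.142857=0.0000; V=7.272690+0.000034+0.000005=7.2727
k=10 src: inc=0.000005, refl=0.000005·-0.333333=-0.0000; V=7.272724+0.000005+-0.000002=7.2727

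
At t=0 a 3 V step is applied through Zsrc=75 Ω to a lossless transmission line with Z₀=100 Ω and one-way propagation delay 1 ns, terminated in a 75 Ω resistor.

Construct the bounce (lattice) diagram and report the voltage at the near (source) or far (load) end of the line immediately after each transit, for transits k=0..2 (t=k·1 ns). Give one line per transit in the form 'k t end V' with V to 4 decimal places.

Γ_L=-0.142857, Γ_S=-0.142857; launch V₁=3·100/175=1.714286
k=0 src: V=1.7143
k=1 load: inc=1.714286, refl=1.714286·-0.142857=-0.2449; V=0.000000+1.714286+-0.244898=1.4694
k=2 src: inc=-0.244898, refl=-0.244898·-0.142857=0.0350; V=1.714286+-0.244898+0.034985=1.5044

0 0 source 1.7143
1 1 load 1.4694
2 2 source 1.5044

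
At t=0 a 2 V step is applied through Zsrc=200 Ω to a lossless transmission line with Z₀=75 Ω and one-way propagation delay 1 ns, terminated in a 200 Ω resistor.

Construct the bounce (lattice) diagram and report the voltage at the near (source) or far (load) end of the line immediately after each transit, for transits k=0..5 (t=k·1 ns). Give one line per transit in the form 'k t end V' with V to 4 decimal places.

0 0 source 0.5455
1 1 load 0.7934
2 2 source 0.9061
3 3 load 0.9573
4 4 source 0.9806
5 5 load 0.9912

Γ_L=0.454545, Γ_S=0.454545; launch V₁=2·75/275=0.545455
k=0 src: V=0.5455
k=1 load: inc=0.545455, refl=0.545455·0.454545=0.2479; V=0.000000+0.545455+0.247934=0.7934
k=2 src: inc=0.247934, refl=0.247934·0.454545=0.1127; V=0.545455+0.247934+0.112697=0.9061
k=3 load: inc=0.112697, refl=0.112697·0.454545=0.0512; V=0.793388+0.112697+0.051226=0.9573
k=4 src: inc=0.051226, refl=0.051226·0.454545=0.0233; V=0.906086+0.051226+0.023285=0.9806
k=5 load: inc=0.023285, refl=0.023285·0.454545=0.0106; V=0.957312+0.023285+0.010584=0.9912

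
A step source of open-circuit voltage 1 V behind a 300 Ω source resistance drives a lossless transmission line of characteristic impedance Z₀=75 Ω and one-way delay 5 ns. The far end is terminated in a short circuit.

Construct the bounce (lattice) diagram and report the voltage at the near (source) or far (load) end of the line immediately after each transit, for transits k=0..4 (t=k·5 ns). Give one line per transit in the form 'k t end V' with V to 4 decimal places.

0 0 source 0.2000
1 5 load 0.0000
2 10 source -0.1200
3 15 load 0.0000
4 20 source 0.0720

Γ_L=-1.000000, Γ_S=0.600000; launch V₁=1·75/375=0.200000
k=0 src: V=0.2000
k=1 load: inc=0.200000, refl=0.200000·-1.000000=-0.2000; V=0.000000+0.200000+-0.200000=0.0000
k=2 src: inc=-0.200000, refl=-0.200000·0.600000=-0.1200; V=0.200000+-0.200000+-0.120000=-0.1200
k=3 load: inc=-0.120000, refl=-0.120000·-1.000000=0.1200; V=0.000000+-0.120000+0.120000=0.0000
k=4 src: inc=0.120000, refl=0.120000·0.600000=0.0720; V=-0.120000+0.120000+0.072000=0.0720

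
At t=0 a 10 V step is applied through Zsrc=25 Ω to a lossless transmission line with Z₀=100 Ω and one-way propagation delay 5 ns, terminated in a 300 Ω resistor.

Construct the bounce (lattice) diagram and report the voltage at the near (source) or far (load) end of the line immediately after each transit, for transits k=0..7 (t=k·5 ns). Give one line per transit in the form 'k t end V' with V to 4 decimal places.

Γ_L=0.500000, Γ_S=-0.600000; launch V₁=10·100/125=8.000000
k=0 src: V=8.0000
k=1 load: inc=8.000000, refl=8.000000·0.500000=4.0000; V=0.000000+8.000000+4.000000=12.0000
k=2 src: inc=4.000000, refl=4.000000·-0.600000=-2.4000; V=8.000000+4.000000+-2.400000=9.6000
k=3 load: inc=-2.400000, refl=-2.400000·0.500000=-1.2000; V=12.000000+-2.400000+-1.200000=8.4000
k=4 src: inc=-1.200000, refl=-1.200000·-0.600000=0.7200; V=9.600000+-1.200000+0.720000=9.1200
k=5 load: inc=0.720000, refl=0.720000·0.500000=0.3600; V=8.400000+0.720000+0.360000=9.4800
k=6 src: inc=0.360000, refl=0.360000·-0.600000=-0.2160; V=9.120000+0.360000+-0.216000=9.2640
k=7 load: inc=-0.216000, refl=-0.216000·0.500000=-0.1080; V=9.480000+-0.216000+-0.108000=9.1560

0 0 source 8.0000
1 5 load 12.0000
2 10 source 9.6000
3 15 load 8.4000
4 20 source 9.1200
5 25 load 9.4800
6 30 source 9.2640
7 35 load 9.1560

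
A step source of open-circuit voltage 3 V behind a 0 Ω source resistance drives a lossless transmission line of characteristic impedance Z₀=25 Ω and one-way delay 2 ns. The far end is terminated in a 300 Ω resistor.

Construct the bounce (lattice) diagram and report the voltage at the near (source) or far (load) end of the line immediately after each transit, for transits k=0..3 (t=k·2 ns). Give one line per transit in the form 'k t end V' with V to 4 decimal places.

Γ_L=0.846154, Γ_S=-1.000000; launch V₁=3·25/25=3.000000
k=0 src: V=3.0000
k=1 load: inc=3.000000, refl=3.000000·0.846154=2.5385; V=0.000000+3.000000+2.538462=5.5385
k=2 src: inc=2.538462, refl=2.538462·-1.000000=-2.5385; V=3.000000+2.538462+-2.538462=3.0000
k=3 load: inc=-2.538462, refl=-2.538462·0.846154=-2.1479; V=5.538462+-2.538462+-2.147929=0.8521

0 0 source 3.0000
1 2 load 5.5385
2 4 source 3.0000
3 6 load 0.8521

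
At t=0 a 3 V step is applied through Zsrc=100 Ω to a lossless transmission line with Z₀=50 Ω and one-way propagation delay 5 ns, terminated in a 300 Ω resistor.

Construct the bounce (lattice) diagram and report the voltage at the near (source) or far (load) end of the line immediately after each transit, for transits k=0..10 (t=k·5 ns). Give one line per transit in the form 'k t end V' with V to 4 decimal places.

Γ_L=0.714286, Γ_S=0.333333; launch V₁=3·50/150=1.000000
k=0 src: V=1.0000
k=1 load: inc=1.000000, refl=1.000000·0.714286=0.7143; V=0.000000+1.000000+0.714286=1.7143
k=2 src: inc=0.714286, refl=0.714286·0.333333=0.2381; V=1.000000+0.714286+0.238095=1.9524
k=3 load: inc=0.238095, refl=0.238095·0.714286=0.1701; V=1.714286+0.238095+0.170068=2.1224
k=4 src: inc=0.170068, refl=0.170068·0.333333=0.0567; V=1.952381+0.170068+0.056689=2.1791
k=5 load: inc=0.056689, refl=0.056689·0.714286=0.0405; V=2.122449+0.056689+0.040492=2.2196
k=6 src: inc=0.040492, refl=0.040492·0.333333=0.0135; V=2.179138+0.040492+0.013497=2.2331
k=7 load: inc=0.013497, refl=0.013497·0.714286=0.0096; V=2.219631+0.013497+0.009641=2.2428
k=8 src: inc=0.009641, refl=0.009641·0.333333=0.0032; V=2.233128+0.009641+0.003214=2.2460
k=9 load: inc=0.003214, refl=0.003214·0.714286=0.0023; V=2.242769+0.003214+0.002295=2.2483
k=10 src: inc=0.002295, refl=0.002295·0.333333=0.0008; V=2.245983+0.002295+0.000765=2.2490

0 0 source 1.0000
1 5 load 1.7143
2 10 source 1.9524
3 15 load 2.1224
4 20 source 2.1791
5 25 load 2.2196
6 30 source 2.2331
7 35 load 2.2428
8 40 source 2.2460
9 45 load 2.2483
10 50 source 2.2490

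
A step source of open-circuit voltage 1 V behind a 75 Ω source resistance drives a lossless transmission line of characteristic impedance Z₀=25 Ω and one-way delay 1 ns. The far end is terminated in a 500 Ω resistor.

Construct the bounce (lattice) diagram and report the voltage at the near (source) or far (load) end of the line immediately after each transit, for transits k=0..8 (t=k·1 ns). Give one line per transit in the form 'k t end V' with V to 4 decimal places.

0 0 source 0.2500
1 1 load 0.4762
2 2 source 0.5893
3 3 load 0.6916
4 4 source 0.7428
5 5 load 0.7891
6 6 source 0.8122
7 7 load 0.8331
8 8 source 0.8436

Γ_L=0.904762, Γ_S=0.500000; launch V₁=1·25/100=0.250000
k=0 src: V=0.2500
k=1 load: inc=0.250000, refl=0.250000·0.904762=0.2262; V=0.000000+0.250000+0.226190=0.4762
k=2 src: inc=0.226190, refl=0.226190·0.500000=0.1131; V=0.250000+0.226190+0.113095=0.5893
k=3 load: inc=0.113095, refl=0.113095·0.904762=0.1023; V=0.476190+0.113095+0.102324=0.6916
k=4 src: inc=0.102324, refl=0.102324·0.500000=0.0512; V=0.589286+0.102324+0.051162=0.7428
k=5 load: inc=0.051162, refl=0.051162·0.904762=0.0463; V=0.691610+0.051162+0.046290=0.7891
k=6 src: inc=0.046290, refl=0.046290·0.500000=0.0231; V=0.742772+0.046290+0.023145=0.8122
k=7 load: inc=0.023145, refl=0.023145·0.904762=0.0209; V=0.789062+0.023145+0.020941=0.8331
k=8 src: inc=0.020941, refl=0.020941·0.500000=0.0105; V=0.812206+0.020941+0.010470=0.8436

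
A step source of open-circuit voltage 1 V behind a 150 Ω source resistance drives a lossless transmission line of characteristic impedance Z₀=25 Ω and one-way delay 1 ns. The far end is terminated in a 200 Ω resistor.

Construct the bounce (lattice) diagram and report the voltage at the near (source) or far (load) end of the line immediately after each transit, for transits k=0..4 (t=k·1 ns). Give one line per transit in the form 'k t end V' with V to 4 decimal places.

Γ_L=0.777778, Γ_S=0.714286; launch V₁=1·25/175=0.142857
k=0 src: V=0.1429
k=1 load: inc=0.142857, refl=0.142857·0.777778=0.1111; V=0.000000+0.142857+0.111111=0.2540
k=2 src: inc=0.111111, refl=0.111111·0.714286=0.0794; V=0.142857+0.111111+0.079365=0.3333
k=3 load: inc=0.079365, refl=0.079365·0.777778=0.0617; V=0.253968+0.079365+0.061728=0.3951
k=4 src: inc=0.061728, refl=0.061728·0.714286=0.0441; V=0.333333+0.061728+0.044092=0.4392

0 0 source 0.1429
1 1 load 0.2540
2 2 source 0.3333
3 3 load 0.3951
4 4 source 0.4392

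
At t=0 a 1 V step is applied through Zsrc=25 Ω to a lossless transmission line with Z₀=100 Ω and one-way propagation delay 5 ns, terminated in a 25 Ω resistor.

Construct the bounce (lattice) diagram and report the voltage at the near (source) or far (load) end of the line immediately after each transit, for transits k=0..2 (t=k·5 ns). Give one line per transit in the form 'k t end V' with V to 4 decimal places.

Γ_L=-0.600000, Γ_S=-0.600000; launch V₁=1·100/125=0.800000
k=0 src: V=0.8000
k=1 load: inc=0.800000, refl=0.800000·-0.600000=-0.4800; V=0.000000+0.800000+-0.480000=0.3200
k=2 src: inc=-0.480000, refl=-0.480000·-0.600000=0.2880; V=0.800000+-0.480000+0.288000=0.6080

0 0 source 0.8000
1 5 load 0.3200
2 10 source 0.6080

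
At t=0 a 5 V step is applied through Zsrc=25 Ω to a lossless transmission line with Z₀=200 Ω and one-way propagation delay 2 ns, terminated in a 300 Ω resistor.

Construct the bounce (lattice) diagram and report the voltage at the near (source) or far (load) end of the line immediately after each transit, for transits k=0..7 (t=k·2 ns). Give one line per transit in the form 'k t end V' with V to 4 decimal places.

Γ_L=0.200000, Γ_S=-0.777778; launch V₁=5·200/225=4.444444
k=0 src: V=4.4444
k=1 load: inc=4.444444, refl=4.444444·0.200000=0.8889; V=0.000000+4.444444+0.888889=5.3333
k=2 src: inc=0.888889, refl=0.888889·-0.777778=-0.6914; V=4.444444+0.888889+-0.691358=4.6420
k=3 load: inc=-0.691358, refl=-0.691358·0.200000=-0.1383; V=5.333333+-0.691358+-0.138272=4.5037
k=4 src: inc=-0.138272, refl=-0.138272·-0.777778=0.1075; V=4.641975+-0.138272+0.107545=4.6112
k=5 load: inc=0.107545, refl=0.107545·0.200000=0.0215; V=4.503704+0.107545+0.021509=4.6328
k=6 src: inc=0.021509, refl=0.021509·-0.777778=-0.0167; V=4.611248+0.021509+-0.016729=4.6160
k=7 load: inc=-0.016729, refl=-0.016729·0.200000=-0.0033; V=4.632757+-0.016729+-0.003346=4.6127

0 0 source 4.4444
1 2 load 5.3333
2 4 source 4.6420
3 6 load 4.5037
4 8 source 4.6112
5 10 load 4.6328
6 12 source 4.6160
7 14 load 4.6127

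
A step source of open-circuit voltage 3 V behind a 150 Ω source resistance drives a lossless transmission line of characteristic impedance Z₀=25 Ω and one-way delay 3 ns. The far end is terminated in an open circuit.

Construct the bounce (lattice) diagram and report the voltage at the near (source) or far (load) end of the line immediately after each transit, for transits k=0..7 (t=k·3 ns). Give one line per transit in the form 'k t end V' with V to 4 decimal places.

Γ_L=1.000000, Γ_S=0.714286; launch V₁=3·25/175=0.428571
k=0 src: V=0.4286
k=1 load: inc=0.428571, refl=0.428571·1.000000=0.4286; V=0.000000+0.428571+0.428571=0.8571
k=2 src: inc=0.428571, refl=0.428571·0.714286=0.3061; V=0.428571+0.428571+0.306122=1.1633
k=3 load: inc=0.306122, refl=0.306122·1.000000=0.3061; V=0.857143+0.306122+0.306122=1.4694
k=4 src: inc=0.306122, refl=0.306122·0.714286=0.2187; V=1.163265+0.306122+0.218659=1.6880
k=5 load: inc=0.218659, refl=0.218659·1.000000=0.2187; V=1.469388+0.218659+0.218659=1.9067
k=6 src: inc=0.218659, refl=0.218659·0.714286=0.1562; V=1.688047+0.218659+0.156185=2.0629
k=7 load: inc=0.156185, refl=0.156185·1.000000=0.1562; V=1.906706+0.156185+0.156185=2.2191

0 0 source 0.4286
1 3 load 0.8571
2 6 source 1.1633
3 9 load 1.4694
4 12 source 1.6880
5 15 load 1.9067
6 18 source 2.0629
7 21 load 2.2191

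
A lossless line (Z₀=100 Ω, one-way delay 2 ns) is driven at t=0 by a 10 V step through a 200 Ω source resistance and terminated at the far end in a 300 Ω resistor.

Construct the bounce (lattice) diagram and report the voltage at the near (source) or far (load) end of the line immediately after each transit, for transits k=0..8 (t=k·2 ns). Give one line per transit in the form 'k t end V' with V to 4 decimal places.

Γ_L=0.500000, Γ_S=0.333333; launch V₁=10·100/300=3.333333
k=0 src: V=3.3333
k=1 load: inc=3.333333, refl=3.333333·0.500000=1.6667; V=0.000000+3.333333+1.666667=5.0000
k=2 src: inc=1.666667, refl=1.666667·0.333333=0.5556; V=3.333333+1.666667+0.555556=5.5556
k=3 load: inc=0.555556, refl=0.555556·0.500000=0.2778; V=5.000000+0.555556+0.277778=5.8333
k=4 src: inc=0.277778, refl=0.277778·0.333333=0.0926; V=5.555556+0.277778+0.092593=5.9259
k=5 load: inc=0.092593, refl=0.092593·0.500000=0.0463; V=5.833333+0.092593+0.046296=5.9722
k=6 src: inc=0.046296, refl=0.046296·0.333333=0.0154; V=5.925926+0.046296+0.015432=5.9877
k=7 load: inc=0.015432, refl=0.015432·0.500000=0.0077; V=5.972222+0.015432+0.007716=5.9954
k=8 src: inc=0.007716, refl=0.007716·0.333333=0.0026; V=5.987654+0.007716+0.002572=5.9979

0 0 source 3.3333
1 2 load 5.0000
2 4 source 5.5556
3 6 load 5.8333
4 8 source 5.9259
5 10 load 5.9722
6 12 source 5.9877
7 14 load 5.9954
8 16 source 5.9979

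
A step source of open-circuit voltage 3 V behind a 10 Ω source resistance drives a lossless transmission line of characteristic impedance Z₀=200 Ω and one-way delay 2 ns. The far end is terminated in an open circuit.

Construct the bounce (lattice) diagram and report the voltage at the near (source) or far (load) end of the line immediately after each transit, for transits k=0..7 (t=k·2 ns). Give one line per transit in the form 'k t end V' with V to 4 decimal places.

Γ_L=1.000000, Γ_S=-0.904762; launch V₁=3·200/210=2.857143
k=0 src: V=2.8571
k=1 load: inc=2.857143, refl=2.857143·1.000000=2.8571; V=0.000000+2.857143+2.857143=5.7143
k=2 src: inc=2.857143, refl=2.857143·-0.904762=-2.5850; V=2.857143+2.857143+-2.585034=3.1293
k=3 load: inc=-2.585034, refl=-2.585034·1.000000=-2.5850; V=5.714286+-2.585034+-2.585034=0.5442
k=4 src: inc=-2.585034, refl=-2.585034·-0.904762=2.3388; V=3.129252+-2.585034+2.338840=2.8831
k=5 load: inc=2.338840, refl=2.338840·1.000000=2.3388; V=0.544218+2.338840+2.338840=5.2219
k=6 src: inc=2.338840, refl=2.338840·-0.904762=-2.1161; V=2.883058+2.338840+-2.116094=3.1058
k=7 load: inc=-2.116094, refl=-2.116094·1.000000=-2.1161; V=5.221898+-2.116094+-2.116094=0.9897

0 0 source 2.8571
1 2 load 5.7143
2 4 source 3.1293
3 6 load 0.5442
4 8 source 2.8831
5 10 load 5.2219
6 12 source 3.1058
7 14 load 0.9897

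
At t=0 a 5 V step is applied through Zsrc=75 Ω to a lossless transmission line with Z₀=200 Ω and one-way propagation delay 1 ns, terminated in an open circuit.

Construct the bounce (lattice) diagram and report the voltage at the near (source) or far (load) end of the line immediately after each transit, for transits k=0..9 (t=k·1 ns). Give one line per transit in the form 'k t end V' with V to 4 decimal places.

0 0 source 3.6364
1 1 load 7.2727
2 2 source 5.6198
3 3 load 3.9669
4 4 source 4.7183
5 5 load 5.4696
6 6 source 5.1281
7 7 load 4.7866
8 8 source 4.9418
9 9 load 5.0970

Γ_L=1.000000, Γ_S=-0.454545; launch V₁=5·200/275=3.636364
k=0 src: V=3.6364
k=1 load: inc=3.636364, refl=3.636364·1.000000=3.6364; V=0.000000+3.636364+3.636364=7.2727
k=2 src: inc=3.636364, refl=3.636364·-0.454545=-1.6529; V=3.636364+3.636364+-1.652893=5.6198
k=3 load: inc=-1.652893, refl=-1.652893·1.000000=-1.6529; V=7.272727+-1.652893+-1.652893=3.9669
k=4 src: inc=-1.652893, refl=-1.652893·-0.454545=0.7513; V=5.619835+-1.652893+0.751315=4.7183
k=5 load: inc=0.751315, refl=0.751315·1.000000=0.7513; V=3.966942+0.751315+0.751315=5.4696
k=6 src: inc=0.751315, refl=0.751315·-0.454545=-0.3415; V=4.718257+0.751315+-0.341507=5.1281
k=7 load: inc=-0.341507, refl=-0.341507·1.000000=-0.3415; V=5.469572+-0.341507+-0.341507=4.7866
k=8 src: inc=-0.341507, refl=-0.341507·-0.454545=0.1552; V=5.128065+-0.341507+0.155230=4.9418
k=9 load: inc=0.155230, refl=0.155230·1.000000=0.1552; V=4.786558+0.155230+0.155230=5.0970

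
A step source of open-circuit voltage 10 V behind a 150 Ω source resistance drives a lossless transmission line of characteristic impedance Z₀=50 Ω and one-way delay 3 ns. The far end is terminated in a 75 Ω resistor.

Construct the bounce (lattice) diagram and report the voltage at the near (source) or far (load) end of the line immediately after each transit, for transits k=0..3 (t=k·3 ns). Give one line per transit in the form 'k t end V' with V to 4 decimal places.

Γ_L=0.200000, Γ_S=0.500000; launch V₁=10·50/200=2.500000
k=0 src: V=2.5000
k=1 load: inc=2.500000, refl=2.500000·0.200000=0.5000; V=0.000000+2.500000+0.500000=3.0000
k=2 src: inc=0.500000, refl=0.500000·0.500000=0.2500; V=2.500000+0.500000+0.250000=3.2500
k=3 load: inc=0.250000, refl=0.250000·0.200000=0.0500; V=3.000000+0.250000+0.050000=3.3000

0 0 source 2.5000
1 3 load 3.0000
2 6 source 3.2500
3 9 load 3.3000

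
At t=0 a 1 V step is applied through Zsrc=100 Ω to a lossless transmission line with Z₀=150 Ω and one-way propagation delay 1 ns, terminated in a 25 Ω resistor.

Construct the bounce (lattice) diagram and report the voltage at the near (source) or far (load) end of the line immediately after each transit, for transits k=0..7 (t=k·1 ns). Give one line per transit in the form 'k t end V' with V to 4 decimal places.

0 0 source 0.6000
1 1 load 0.1714
2 2 source 0.2571
3 3 load 0.1959
4 4 source 0.2082
5 5 load 0.1994
6 6 source 0.2012
7 7 load 0.1999

Γ_L=-0.714286, Γ_S=-0.200000; launch V₁=1·150/250=0.600000
k=0 src: V=0.6000
k=1 load: inc=0.600000, refl=0.600000·-0.714286=-0.4286; V=0.000000+0.600000+-0.428571=0.1714
k=2 src: inc=-0.428571, refl=-0.428571·-0.200000=0.0857; V=0.600000+-0.428571+0.085714=0.2571
k=3 load: inc=0.085714, refl=0.085714·-0.714286=-0.0612; V=0.171429+0.085714+-0.061224=0.1959
k=4 src: inc=-0.061224, refl=-0.061224·-0.200000=0.0122; V=0.257143+-0.061224+0.012245=0.2082
k=5 load: inc=0.012245, refl=0.012245·-0.714286=-0.0087; V=0.195918+0.012245+-0.008746=0.1994
k=6 src: inc=-0.008746, refl=-0.008746·-0.200000=0.0017; V=0.208163+-0.008746+0.001749=0.2012
k=7 load: inc=0.001749, refl=0.001749·-0.714286=-0.0012; V=0.199417+0.001749+-0.001249=0.1999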